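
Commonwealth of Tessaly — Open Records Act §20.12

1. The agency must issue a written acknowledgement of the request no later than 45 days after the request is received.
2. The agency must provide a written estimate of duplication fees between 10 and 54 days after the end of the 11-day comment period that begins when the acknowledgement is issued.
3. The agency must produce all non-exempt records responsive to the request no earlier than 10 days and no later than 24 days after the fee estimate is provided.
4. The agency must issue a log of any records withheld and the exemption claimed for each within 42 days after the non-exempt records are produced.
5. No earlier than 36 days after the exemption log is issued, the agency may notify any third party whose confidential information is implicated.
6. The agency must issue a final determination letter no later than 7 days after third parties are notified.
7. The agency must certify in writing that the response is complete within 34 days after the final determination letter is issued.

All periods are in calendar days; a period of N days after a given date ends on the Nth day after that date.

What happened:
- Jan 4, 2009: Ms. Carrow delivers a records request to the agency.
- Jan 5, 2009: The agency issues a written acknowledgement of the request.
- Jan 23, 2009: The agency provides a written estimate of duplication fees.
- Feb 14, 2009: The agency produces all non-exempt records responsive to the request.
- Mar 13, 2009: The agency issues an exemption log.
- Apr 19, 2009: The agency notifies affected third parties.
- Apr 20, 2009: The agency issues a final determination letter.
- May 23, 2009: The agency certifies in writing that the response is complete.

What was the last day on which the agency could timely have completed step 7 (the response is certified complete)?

May 24, 2009

Step 7 runs from Apr 20, 2009, when the final determination letter is issued. 34 days after Apr 20, 2009 is May 24, 2009.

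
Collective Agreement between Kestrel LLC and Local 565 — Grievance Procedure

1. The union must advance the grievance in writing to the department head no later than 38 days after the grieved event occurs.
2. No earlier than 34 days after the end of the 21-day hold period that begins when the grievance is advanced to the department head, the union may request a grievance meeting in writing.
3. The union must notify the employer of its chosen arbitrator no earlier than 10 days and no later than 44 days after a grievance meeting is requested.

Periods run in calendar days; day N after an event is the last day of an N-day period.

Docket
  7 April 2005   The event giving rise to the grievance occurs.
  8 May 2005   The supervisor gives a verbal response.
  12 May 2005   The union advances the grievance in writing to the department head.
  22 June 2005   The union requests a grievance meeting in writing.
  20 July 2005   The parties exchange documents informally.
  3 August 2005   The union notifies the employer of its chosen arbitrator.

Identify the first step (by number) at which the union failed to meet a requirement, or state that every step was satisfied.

Step 2

Step 1 — counting 38 days from 7 April 2005 (when the grieved event occurs) gives a deadline of 15 May 2005; 12 May 2005 is within that limit.
Step 2 — must wait 34 days from 2 June 2005 (end of the 21-day hold period, which began when the grievance is advanced to the department head on 12 May 2005), so not before 6 July 2005; 22 June 2005 is 14 days before the earliest permitted date.
The analysis stops there.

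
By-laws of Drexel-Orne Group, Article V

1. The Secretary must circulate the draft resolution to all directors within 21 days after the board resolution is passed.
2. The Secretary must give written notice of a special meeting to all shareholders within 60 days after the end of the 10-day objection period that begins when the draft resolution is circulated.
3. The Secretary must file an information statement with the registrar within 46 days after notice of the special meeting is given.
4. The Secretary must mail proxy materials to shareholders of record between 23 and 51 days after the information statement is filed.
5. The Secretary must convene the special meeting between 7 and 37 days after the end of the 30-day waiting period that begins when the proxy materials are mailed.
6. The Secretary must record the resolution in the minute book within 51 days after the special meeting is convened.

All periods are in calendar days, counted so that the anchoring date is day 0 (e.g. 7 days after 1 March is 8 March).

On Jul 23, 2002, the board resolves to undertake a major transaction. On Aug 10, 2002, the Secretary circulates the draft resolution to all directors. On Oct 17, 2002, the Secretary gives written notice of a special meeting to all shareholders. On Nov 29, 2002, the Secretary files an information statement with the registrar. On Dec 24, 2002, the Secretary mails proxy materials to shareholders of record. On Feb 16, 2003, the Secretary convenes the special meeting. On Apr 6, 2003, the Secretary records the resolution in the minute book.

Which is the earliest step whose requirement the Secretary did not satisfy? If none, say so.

Step 1 — counting 21 days from Jul 23, 2002 (when the board resolution is passed) gives a deadline of Aug 13, 2002; Aug 10, 2002 is within that limit.
Step 2 — counting 60 days from Aug 20, 2002 (end of the 10-day objection period, which began when the draft resolution is circulated on Aug 10, 2002) gives a deadline of Oct 19, 2002; done Oct 17, 2002 — timely.
Step 3 — counting 46 days from Oct 17, 2002 (when notice of the special meeting is given) gives a deadline of Dec 2, 2002; Nov 29, 2002 is within that limit.
Step 4 — 23 and 51 days from Nov 29, 2002 (when the information statement is filed) are Dec 22, 2002 and Jan 19, 2003 respectively; done Dec 24, 2002 — within the window.
Step 5 — 7 and 37 days from Jan 23, 2003 (end of the 30-day waiting period, which began when the proxy materials are mailed on Dec 24, 2002) are Jan 30, 2003 and Mar 1, 2003 respectively; Feb 16, 2003 falls inside that range.
Step 6 — counting 51 days from Feb 16, 2003 (when the special meeting is convened) gives a deadline of Apr 8, 2003; Apr 6, 2003 is within that limit.

None — every step was satisfied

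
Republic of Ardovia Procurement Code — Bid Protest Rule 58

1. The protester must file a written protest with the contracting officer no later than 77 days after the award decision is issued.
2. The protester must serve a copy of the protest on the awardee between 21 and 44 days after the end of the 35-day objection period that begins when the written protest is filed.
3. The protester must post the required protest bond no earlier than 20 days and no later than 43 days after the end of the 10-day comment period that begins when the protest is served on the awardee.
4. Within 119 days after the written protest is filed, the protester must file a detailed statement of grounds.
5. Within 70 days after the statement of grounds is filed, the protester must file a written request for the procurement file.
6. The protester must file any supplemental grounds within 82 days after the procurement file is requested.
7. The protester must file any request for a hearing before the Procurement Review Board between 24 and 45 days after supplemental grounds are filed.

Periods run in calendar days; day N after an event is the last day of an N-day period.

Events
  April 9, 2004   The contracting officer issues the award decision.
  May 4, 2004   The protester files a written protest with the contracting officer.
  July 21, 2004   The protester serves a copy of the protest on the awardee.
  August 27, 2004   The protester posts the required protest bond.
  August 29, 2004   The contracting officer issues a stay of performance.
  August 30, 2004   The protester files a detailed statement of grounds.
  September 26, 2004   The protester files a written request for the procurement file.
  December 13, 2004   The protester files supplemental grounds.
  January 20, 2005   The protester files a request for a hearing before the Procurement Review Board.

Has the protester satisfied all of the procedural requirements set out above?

(1) due by April 9, 2004 + 77 days = June 25, 2004; completed May 4, 2004, before the deadline.
(2) the permitted window runs from June 8, 2004 + 21 = June 29, 2004 to June 8, 2004 + 44 = July 22, 2004; done July 21, 2004, which is between those dates.
(3) the permitted window runs from July 31, 2004 + 20 = August 20, 2004 to July 31, 2004 + 43 = September 12, 2004; done August 27, 2004 — within the window.
(4) due by May 4, 2004 + 119 days = August 31, 2004; August 30, 2004 is within that limit.
(5) due by August 30, 2004 + 70 days = November 8, 2004; completed September 26, 2004, before the deadline.
(6) due by September 26, 2004 + 82 days = December 17, 2004; done December 13, 2004 — timely.
(7) the permitted window runs from December 13, 2004 + 24 = January 6, 2005 to December 13, 2004 + 45 = January 27, 2005; done January 20, 2005, which is between those dates.

Yes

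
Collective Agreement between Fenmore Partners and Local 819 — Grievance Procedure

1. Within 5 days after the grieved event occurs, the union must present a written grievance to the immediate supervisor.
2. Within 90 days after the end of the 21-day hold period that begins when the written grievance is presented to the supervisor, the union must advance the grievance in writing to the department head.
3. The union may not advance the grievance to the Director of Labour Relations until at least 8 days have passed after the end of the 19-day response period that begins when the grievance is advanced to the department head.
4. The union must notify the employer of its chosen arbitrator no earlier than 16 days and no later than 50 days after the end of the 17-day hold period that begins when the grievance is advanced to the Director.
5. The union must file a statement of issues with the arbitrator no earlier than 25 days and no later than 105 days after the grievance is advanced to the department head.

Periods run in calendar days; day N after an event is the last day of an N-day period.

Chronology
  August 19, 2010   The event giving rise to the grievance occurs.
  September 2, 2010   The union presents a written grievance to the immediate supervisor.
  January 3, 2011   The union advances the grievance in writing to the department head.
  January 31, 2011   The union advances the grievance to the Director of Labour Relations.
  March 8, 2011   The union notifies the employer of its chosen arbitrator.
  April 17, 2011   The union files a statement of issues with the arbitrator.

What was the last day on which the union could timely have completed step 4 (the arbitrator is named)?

The grievance is advanced to the Director on January 31, 2011; the 17-day hold period therefore ends February 17, 2011, and step 4 runs from that date. The window is 16–50 days after February 17, 2011; it closes on April 8, 2011.

April 8, 2011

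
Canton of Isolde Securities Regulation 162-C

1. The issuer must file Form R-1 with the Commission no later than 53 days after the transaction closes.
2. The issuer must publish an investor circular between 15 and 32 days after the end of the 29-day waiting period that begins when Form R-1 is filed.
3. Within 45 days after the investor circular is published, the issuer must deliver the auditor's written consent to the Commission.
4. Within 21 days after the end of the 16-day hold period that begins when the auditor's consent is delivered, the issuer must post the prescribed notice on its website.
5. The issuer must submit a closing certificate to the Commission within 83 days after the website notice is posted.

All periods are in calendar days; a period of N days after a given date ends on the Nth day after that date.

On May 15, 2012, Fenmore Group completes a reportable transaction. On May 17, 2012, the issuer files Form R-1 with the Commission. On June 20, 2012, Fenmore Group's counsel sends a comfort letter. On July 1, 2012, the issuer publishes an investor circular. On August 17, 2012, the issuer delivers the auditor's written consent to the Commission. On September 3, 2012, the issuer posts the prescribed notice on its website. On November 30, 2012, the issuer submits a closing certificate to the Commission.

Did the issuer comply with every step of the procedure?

Step 1 — counting 53 days from May 15, 2012 (when the transaction closes) gives a deadline of July 7, 2012; completed May 17, 2012, before the deadline.
Step 2 — 15 and 32 days from June 15, 2012 (end of the 29-day waiting period, which began when Form R-1 is filed on May 17, 2012) are June 30, 2012 and July 17, 2012 respectively; July 1, 2012 falls inside that range.
Step 3 — counting 45 days from July 1, 2012 (when the investor circular is published) gives a deadline of August 15, 2012; August 17, 2012 misses that deadline by 2 days.

No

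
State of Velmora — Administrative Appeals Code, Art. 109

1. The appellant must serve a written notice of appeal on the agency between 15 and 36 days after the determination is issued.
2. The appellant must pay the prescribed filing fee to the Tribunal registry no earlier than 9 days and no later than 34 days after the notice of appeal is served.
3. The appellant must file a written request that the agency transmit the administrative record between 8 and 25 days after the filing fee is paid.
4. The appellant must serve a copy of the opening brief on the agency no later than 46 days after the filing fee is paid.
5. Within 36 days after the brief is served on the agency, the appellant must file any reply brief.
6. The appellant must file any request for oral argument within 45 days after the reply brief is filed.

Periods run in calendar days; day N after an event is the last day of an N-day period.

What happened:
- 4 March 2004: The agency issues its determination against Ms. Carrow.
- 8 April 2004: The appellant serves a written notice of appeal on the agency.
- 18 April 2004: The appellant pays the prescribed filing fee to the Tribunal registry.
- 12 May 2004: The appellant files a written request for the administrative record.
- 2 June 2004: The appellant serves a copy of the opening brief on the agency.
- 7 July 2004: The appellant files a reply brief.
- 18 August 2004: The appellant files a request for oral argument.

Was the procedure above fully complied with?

(1) the permitted window runs from 4 March 2004 + 15 = 19 March 2004 to 4 March 2004 + 36 = 9 April 2004; done 8 April 2004, which is between those dates.
(2) the permitted window runs from 8 April 2004 + 9 = 17 April 2004 to 8 April 2004 + 34 = 12 May 2004; done 18 April 2004, which is between those dates.
(3) the permitted window runs from 18 April 2004 + 8 = 26 April 2004 to 18 April 2004 + 25 = 13 May 2004; done 12 May 2004, which is between those dates.
(4) due by 18 April 2004 + 46 days = 3 June 2004; done 2 June 2004 — timely.
(5) due by 2 June 2004 + 36 days = 8 July 2004; done 7 July 2004 — timely.
(6) due by 7 July 2004 + 45 days = 21 August 2004; done 18 August 2004 — timely.

Yes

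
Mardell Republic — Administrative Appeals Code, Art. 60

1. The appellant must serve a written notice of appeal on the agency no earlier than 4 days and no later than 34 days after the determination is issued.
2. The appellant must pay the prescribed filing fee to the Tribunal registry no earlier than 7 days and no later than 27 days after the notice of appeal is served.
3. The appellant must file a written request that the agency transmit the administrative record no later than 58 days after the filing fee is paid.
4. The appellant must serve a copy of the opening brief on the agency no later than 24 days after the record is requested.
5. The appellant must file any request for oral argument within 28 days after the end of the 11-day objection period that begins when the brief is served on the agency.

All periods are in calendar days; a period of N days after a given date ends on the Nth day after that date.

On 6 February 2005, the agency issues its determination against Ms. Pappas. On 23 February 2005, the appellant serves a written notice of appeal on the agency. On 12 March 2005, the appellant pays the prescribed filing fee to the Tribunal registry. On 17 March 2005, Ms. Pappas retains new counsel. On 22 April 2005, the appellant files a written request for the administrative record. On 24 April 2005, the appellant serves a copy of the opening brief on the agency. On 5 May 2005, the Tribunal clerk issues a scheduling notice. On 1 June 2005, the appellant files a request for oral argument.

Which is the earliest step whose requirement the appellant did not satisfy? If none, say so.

Step 1: the window is 4–34 days after 6 February 2005 (when the determination is issued), so 10 February 2005 through 12 March 2005; 23 February 2005 falls inside that range.
Step 2: the window is 7–27 days after 23 February 2005 (when the notice of appeal is served), so 2 March 2005 through 22 March 2005; done 12 March 2005 — within the window.
Step 3: 58 days after 12 March 2005 (when the filing fee is paid) is 9 May 2005; done 22 April 2005 — timely.
Step 4: 24 days after 22 April 2005 (when the record is requested) is 16 May 2005; done 24 April 2005 — timely.
Step 5: 28 days after 5 May 2005 (end of the 11-day objection period, which began when the brief is served on the agency on 24 April 2005) is 2 June 2005; completed 1 June 2005, before the deadline.

None — every step was satisfied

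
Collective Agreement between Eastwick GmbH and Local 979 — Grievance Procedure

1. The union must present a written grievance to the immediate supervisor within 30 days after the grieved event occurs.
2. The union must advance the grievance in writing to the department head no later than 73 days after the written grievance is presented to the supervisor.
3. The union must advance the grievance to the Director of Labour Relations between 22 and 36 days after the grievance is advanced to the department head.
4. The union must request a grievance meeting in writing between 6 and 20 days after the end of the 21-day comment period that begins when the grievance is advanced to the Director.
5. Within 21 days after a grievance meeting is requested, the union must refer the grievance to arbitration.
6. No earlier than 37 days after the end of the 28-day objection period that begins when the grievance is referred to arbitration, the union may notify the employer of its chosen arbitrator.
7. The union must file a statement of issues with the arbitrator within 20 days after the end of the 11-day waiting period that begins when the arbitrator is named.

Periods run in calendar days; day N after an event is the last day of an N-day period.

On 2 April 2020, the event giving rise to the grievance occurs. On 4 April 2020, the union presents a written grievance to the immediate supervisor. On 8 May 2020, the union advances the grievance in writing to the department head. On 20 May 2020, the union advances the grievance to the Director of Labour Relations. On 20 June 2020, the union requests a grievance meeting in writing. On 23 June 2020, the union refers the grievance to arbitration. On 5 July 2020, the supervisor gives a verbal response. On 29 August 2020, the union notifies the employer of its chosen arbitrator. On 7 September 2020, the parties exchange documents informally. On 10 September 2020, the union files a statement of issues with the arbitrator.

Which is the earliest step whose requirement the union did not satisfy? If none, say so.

Step 1: 30 days after 2 April 2020 (when the grieved event occurs) is 2 May 2020; completed 4 April 2020, before the deadline.
Step 2: 73 days after 4 April 2020 (when the written grievance is presented to the supervisor) is 16 June 2020; 8 May 2020 is within that limit.
Step 3: the window is 22–36 days after 8 May 2020 (when the grievance is advanced to the department head), so 30 May 2020 through 13 June 2020; done 20 May 2020 — 10 days before the window opened.
Later steps need not be reached.

Step 3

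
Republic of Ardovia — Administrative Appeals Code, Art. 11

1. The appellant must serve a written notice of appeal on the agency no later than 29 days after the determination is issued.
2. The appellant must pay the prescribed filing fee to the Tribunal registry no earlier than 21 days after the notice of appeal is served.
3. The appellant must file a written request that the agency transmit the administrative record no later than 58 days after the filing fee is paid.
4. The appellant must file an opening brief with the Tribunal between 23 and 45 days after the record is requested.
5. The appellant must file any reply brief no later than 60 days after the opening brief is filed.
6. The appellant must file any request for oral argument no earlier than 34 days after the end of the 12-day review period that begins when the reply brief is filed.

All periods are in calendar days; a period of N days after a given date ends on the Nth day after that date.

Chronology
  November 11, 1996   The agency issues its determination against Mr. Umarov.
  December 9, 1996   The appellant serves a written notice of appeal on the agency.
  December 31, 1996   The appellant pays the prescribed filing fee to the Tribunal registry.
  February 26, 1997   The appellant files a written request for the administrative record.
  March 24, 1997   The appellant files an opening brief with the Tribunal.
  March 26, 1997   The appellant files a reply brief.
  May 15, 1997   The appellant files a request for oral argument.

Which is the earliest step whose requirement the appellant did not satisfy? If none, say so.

Step 1: 29 days after November 11, 1996 (when the determination is issued) is December 10, 1996; done December 9, 1996 — timely.
Step 2: the earliest permitted date is 21 days after December 9, 1996 (when the notice of appeal is served), i.e. December 30, 1996; done December 31, 1996 — permitted.
Step 3: 58 days after December 31, 1996 (when the filing fee is paid) is February 27, 1997; completed February 26, 1997, before the deadline.
Step 4: the window is 23–45 days after February 26, 1997 (when the record is requested), so March 21, 1997 through April 12, 1997; done March 24, 1997 — within the window.
Step 5: 60 days after March 24, 1997 (when the opening brief is filed) is May 23, 1997; done March 26, 1997 — timely.
Step 6: the earliest permitted date is 34 days after April 7, 1997 (end of the 12-day review period, which began when the reply brief is filed on March 26, 1997), i.e. May 11, 1997; done May 15, 1997, after the minimum wait.

None — every step was satisfied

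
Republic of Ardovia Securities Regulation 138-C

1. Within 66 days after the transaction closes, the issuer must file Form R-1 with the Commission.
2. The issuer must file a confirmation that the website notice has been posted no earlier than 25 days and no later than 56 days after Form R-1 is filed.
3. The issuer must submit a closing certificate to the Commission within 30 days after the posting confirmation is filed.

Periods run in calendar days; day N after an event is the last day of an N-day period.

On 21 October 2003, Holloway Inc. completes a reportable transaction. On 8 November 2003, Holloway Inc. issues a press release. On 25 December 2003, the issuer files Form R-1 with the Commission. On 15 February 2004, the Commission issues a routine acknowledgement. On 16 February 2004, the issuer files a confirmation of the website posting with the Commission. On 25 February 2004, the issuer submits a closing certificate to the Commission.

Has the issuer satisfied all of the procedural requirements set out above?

Yes

(1) due by 21 October 2003 + 66 days = 26 December 2003; completed 25 December 2003, before the deadline.
(2) the permitted window runs from 25 December 2003 + 25 = 19 January 2004 to 25 December 2003 + 56 = 19 February 2004; done 16 February 2004 — within the window.
(3) due by 16 February 2004 + 30 days = 17 March 2004; done 25 February 2004 — timely.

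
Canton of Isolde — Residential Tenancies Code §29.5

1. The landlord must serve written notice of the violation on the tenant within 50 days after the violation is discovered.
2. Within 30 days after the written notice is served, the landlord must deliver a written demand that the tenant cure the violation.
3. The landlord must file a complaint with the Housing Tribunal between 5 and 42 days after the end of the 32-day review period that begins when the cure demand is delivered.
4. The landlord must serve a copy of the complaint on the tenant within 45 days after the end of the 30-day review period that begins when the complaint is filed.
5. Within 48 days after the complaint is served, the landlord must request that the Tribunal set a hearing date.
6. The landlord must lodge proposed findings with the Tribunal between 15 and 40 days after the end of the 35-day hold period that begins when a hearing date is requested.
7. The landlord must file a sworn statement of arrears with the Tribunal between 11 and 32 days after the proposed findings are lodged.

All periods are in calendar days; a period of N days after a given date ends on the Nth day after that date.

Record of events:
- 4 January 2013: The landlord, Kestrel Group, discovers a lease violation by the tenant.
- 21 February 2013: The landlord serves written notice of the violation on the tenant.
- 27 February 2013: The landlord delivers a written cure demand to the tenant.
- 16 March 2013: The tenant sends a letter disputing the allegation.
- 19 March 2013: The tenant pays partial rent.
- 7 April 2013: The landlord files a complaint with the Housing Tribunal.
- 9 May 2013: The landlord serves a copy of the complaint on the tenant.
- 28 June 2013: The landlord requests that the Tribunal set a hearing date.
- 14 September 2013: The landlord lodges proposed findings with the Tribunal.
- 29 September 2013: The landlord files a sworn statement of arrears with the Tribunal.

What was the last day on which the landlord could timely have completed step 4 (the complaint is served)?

21 June 2013

The complaint is filed on 7 April 2013; the 30-day review period therefore ends 7 May 2013, and step 4 runs from that date. 45 days after 7 May 2013 is 21 June 2013.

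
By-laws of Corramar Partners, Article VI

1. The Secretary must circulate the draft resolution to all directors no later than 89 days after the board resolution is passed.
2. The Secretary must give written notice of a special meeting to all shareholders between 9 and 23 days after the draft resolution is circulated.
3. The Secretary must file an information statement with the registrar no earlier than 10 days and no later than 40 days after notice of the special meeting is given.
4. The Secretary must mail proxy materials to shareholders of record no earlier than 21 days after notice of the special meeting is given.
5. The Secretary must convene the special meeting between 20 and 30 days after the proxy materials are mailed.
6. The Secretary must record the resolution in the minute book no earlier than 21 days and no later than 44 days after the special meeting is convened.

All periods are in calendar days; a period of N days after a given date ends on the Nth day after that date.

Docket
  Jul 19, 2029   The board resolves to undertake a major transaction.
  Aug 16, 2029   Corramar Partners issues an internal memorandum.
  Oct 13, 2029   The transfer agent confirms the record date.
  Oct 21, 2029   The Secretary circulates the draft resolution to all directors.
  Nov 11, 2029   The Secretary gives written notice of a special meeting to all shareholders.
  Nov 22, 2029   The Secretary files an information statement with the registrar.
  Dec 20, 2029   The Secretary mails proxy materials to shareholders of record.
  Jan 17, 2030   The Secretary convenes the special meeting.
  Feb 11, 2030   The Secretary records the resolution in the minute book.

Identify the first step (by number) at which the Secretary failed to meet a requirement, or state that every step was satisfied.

(1) due by Jul 19, 2029 + 89 days = Oct 16, 2029; not done until Oct 21, 2029, 5 days after the deadline.

Step 1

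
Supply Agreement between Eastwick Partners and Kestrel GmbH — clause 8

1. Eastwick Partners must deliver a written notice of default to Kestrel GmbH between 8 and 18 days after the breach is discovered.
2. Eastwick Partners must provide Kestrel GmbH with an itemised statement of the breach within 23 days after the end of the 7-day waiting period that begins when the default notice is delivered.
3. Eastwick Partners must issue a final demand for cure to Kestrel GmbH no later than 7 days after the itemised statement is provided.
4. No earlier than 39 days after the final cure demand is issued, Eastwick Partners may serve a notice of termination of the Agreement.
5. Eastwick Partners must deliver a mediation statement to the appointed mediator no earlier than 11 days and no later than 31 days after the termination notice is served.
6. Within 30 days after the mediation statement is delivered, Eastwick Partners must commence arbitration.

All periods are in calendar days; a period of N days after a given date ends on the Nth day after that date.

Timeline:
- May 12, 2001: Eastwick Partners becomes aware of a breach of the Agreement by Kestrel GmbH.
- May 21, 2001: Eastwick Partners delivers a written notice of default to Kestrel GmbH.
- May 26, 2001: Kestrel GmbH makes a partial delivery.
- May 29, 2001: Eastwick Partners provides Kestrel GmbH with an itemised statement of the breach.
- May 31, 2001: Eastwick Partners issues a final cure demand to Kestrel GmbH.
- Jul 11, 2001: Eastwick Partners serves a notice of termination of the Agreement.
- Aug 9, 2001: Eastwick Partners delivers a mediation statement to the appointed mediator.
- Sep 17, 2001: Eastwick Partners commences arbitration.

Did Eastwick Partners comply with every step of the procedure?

No

(1) the permitted window runs from May 12, 2001 + 8 = May 20, 2001 to May 12, 2001 + 18 = May 30, 2001; May 21, 2001 falls inside that range.
(2) due by May 28, 2001 + 23 days = Jun 20, 2001; May 29, 2001 is within that limit.
(3) due by May 29, 2001 + 7 days = Jun 5, 2001; done May 31, 2001 — timely.
(4) permitted from May 31, 2001 + 39 days = Jul 9, 2001 onward; Jul 11, 2001 is on or after that date.
(5) the permitted window runs from Jul 11, 2001 + 11 = Jul 22, 2001 to Jul 11, 2001 + 31 = Aug 11, 2001; done Aug 9, 2001, which is between those dates.
(6) due by Aug 9, 2001 + 30 days = Sep 8, 2001; not done until Sep 17, 2001, 9 days after the deadline.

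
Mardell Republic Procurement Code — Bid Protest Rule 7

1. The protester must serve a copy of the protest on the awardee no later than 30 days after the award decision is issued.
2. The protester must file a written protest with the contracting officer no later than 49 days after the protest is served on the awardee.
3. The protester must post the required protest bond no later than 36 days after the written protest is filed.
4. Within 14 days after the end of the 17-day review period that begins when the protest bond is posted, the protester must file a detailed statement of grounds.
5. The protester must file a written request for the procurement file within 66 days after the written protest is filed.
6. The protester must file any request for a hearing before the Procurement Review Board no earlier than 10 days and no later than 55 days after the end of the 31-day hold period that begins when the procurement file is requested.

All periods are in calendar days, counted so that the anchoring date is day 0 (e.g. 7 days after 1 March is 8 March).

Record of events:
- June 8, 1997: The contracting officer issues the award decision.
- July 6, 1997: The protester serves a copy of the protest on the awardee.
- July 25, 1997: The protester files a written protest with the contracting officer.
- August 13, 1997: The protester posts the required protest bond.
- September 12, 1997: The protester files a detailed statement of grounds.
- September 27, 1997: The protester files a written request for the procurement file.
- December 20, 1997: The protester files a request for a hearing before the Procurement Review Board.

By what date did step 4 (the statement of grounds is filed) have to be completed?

September 13, 1997

The protest bond is posted on August 13, 1997; the 17-day review period therefore ends August 30, 1997, and step 4 runs from that date. 14 days after August 30, 1997 is September 13, 1997.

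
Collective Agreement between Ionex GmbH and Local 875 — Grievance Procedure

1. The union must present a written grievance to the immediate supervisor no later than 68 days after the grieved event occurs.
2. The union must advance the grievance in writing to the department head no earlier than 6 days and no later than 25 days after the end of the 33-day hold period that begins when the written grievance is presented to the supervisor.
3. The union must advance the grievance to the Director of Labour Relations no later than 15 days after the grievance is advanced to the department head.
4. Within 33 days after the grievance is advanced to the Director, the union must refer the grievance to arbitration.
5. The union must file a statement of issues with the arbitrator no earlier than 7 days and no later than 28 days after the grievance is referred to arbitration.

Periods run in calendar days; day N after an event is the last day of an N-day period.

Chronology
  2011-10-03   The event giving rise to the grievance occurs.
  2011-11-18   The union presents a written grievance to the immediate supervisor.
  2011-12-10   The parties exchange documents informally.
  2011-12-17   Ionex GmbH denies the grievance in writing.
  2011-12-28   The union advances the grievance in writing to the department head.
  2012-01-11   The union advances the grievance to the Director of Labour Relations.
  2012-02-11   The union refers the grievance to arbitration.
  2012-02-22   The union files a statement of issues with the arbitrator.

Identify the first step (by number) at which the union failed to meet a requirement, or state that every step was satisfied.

(1) due by 2011-10-03 + 68 days = 2011-12-10; 2011-11-18 is within that limit.
(2) the permitted window runs from 2011-12-21 + 6 = 2011-12-27 to 2011-12-21 + 25 = 2012-01-15; done 2011-12-28 — within the window.
(3) due by 2011-12-28 + 15 days = 2012-01-12; done 2012-01-11 — timely.
(4) due by 2012-01-11 + 33 days = 2012-02-13; completed 2012-02-11, before the deadline.
(5) the permitted window runs from 2012-02-11 + 7 = 2012-02-18 to 2012-02-11 + 28 = 2012-03-10; done 2012-02-22, which is between those dates.

None — every step was satisfied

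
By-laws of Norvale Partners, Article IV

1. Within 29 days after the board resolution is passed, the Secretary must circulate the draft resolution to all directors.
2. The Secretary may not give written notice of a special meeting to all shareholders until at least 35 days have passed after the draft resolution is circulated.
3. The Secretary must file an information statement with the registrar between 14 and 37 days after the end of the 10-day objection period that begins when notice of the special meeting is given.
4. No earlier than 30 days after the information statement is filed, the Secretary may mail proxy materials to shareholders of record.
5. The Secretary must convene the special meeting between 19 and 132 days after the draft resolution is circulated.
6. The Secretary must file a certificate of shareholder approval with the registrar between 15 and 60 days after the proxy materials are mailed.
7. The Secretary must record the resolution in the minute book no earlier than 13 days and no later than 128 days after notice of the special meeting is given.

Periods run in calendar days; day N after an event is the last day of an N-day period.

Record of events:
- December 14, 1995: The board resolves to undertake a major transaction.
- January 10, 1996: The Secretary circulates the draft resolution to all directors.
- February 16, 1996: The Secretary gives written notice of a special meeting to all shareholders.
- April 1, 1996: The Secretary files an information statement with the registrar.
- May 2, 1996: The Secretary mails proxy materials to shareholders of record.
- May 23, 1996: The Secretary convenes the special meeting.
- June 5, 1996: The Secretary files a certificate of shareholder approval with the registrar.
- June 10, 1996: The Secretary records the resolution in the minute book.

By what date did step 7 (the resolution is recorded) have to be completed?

Step 7 runs from February 16, 1996, when notice of the special meeting is given. The window is 13–128 days after February 16, 1996; it closes on June 23, 1996.

June 23, 1996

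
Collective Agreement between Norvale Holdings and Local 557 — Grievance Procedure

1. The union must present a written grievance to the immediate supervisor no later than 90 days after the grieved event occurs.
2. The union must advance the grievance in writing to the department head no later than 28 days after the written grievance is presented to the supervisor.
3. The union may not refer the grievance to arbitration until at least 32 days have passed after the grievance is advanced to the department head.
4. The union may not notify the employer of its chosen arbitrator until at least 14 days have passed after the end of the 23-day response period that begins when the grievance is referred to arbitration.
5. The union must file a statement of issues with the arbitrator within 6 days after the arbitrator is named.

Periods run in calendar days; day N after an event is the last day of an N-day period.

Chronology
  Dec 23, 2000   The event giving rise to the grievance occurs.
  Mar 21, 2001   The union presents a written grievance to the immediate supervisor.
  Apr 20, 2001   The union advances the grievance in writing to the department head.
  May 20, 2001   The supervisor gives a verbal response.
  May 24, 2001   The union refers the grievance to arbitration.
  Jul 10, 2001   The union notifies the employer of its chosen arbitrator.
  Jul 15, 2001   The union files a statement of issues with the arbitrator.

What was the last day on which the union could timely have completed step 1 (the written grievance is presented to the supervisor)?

Step 1 runs from Dec 23, 2000, when the grieved event occurs. 90 days after Dec 23, 2000 is Mar 23, 2001.

Mar 23, 2001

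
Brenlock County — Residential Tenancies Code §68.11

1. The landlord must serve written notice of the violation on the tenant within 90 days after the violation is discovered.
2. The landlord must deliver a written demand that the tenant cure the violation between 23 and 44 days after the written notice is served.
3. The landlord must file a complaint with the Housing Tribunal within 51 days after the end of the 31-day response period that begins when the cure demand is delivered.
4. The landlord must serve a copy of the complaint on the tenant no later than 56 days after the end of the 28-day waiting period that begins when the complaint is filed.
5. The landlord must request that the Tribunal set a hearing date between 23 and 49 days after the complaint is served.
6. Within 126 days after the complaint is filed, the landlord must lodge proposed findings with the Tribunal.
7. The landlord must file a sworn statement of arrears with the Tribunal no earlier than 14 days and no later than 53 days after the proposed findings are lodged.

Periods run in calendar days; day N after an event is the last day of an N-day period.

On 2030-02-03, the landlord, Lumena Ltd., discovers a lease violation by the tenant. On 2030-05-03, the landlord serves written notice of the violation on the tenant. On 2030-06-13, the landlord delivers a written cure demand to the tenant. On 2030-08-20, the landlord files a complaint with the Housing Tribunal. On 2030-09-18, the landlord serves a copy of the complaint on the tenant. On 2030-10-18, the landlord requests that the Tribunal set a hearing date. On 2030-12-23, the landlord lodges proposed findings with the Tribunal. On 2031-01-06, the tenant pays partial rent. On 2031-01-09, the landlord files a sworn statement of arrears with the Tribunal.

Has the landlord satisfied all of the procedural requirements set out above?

Yes

Step 1: 90 days after 2030-02-03 (when the violation is discovered) is 2030-05-04; done 2030-05-03 — timely.
Step 2: the window is 23–44 days after 2030-05-03 (when the written notice is served), so 2030-05-26 through 2030-06-16; done 2030-06-13, which is between those dates.
Step 3: 51 days after 2030-07-14 (end of the 31-day response period, which began when the cure demand is delivered on 2030-06-13) is 2030-09-03; completed 2030-08-20, before the deadline.
Step 4: 56 days after 2030-09-17 (end of the 28-day waiting period, which began when the complaint is filed on 2030-08-20) is 2030-11-12; done 2030-09-18 — timely.
Step 5: the window is 23–49 days after 2030-09-18 (when the complaint is served), so 2030-10-11 through 2030-11-06; done 2030-10-18 — within the window.
Step 6: 126 days after 2030-08-20 (when the complaint is filed) is 2030-12-24; 2030-12-23 is within that limit.
Step 7: the window is 14–53 days after 2030-12-23 (when the proposed findings are lodged), so 2031-01-06 through 2031-02-14; done 2031-01-09, which is between those dates.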